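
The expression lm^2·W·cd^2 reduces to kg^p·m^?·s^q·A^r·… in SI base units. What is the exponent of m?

lm = cd·sr = cd (luminous flux; sr is dimensionless).
So lm² = cd².
W = J/s (power = energy per time),
    = kg·m²·s⁻³.
Combining: lm²·W·cd² = cd² · (kg·m²·s⁻³) · cd² = kg·m²·s⁻³·cd⁴.
The exponent of m is 2.

2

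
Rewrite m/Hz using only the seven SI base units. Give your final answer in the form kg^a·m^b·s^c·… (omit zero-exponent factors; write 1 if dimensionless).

Hz = 1/s = s⁻¹ (frequency is cycles per second).
So Hz⁻¹ = s.
Combining: Hz⁻¹·m = s · m = m·s.

m·s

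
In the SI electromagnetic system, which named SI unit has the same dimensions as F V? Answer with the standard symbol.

F = C/V (capacitance = charge per voltage),
    = A·s/(kg·m²·s⁻³·A⁻¹) (substituting C and V),
    = kg⁻¹·m⁻²·s⁴·A².
V = W/A (potential = power per current),
    = kg·m²·s⁻³·A⁻¹.
Combining: F·V = (kg⁻¹·m⁻²·s⁴·A²) · (kg·m²·s⁻³·A⁻¹) = s·A.
s·A is the base-SI form of the coulomb.

C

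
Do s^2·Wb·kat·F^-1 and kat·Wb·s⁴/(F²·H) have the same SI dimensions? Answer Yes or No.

Left side:
  Wb = kg·m²·s⁻²·A⁻¹.
  kat = s⁻¹·mol.
  F = kg⁻¹·m⁻²·s⁴·A².
  So F⁻¹ = kg·m²·s⁻⁴·A⁻².
  Combining: s²·Wb·kat·F⁻¹ = s² · (kg·m²·s⁻²·A⁻¹) · (s⁻¹·mol) · (kg·m²·s⁻⁴·A⁻²) = kg²·m⁴·s⁻⁵·A⁻³·mol.
Right side:
  F = C/V (capacitance = charge per voltage),
      = A·s/(kg·m²·s⁻³·A⁻¹) (substituting C and V),
      = kg⁻¹·m⁻²·s⁴·A².
  So F⁻² = kg²·m⁴·s⁻⁸·A⁻⁴.
  kat = mol/s = s⁻¹·mol (catalytic activity).
  H = Wb/A (inductance = flux per current),
      = kg·m²·s⁻²·A⁻².
  So H⁻¹ = kg⁻¹·m⁻²·s²·A².
  Wb = V·s (flux: a volt is a weber per second),
      = kg·m²·s⁻²·A⁻¹.
  Combining: F⁻²·kat·H⁻¹·Wb·s⁴ = (kg²·m⁴·s⁻⁸·A⁻⁴) · (s⁻¹·mol) · (kg⁻¹·m⁻²·s²·A²) · (kg·m²·s⁻²·A⁻¹) · s⁴ = kg²·m⁴·s⁻⁵·A⁻³·mol.
Both reduce to kg²·m⁴·s⁻⁵·A⁻³·mol.

Yes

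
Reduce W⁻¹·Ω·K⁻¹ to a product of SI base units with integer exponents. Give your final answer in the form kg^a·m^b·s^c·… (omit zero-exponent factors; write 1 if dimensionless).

A⁻²·K⁻¹

W = J/s (power = energy per time),
    = kg·m²·s⁻³.
So W⁻¹ = kg⁻¹·m⁻²·s³.
Ω = V/A (resistance = voltage per current),
    = kg·m²·s⁻³·A⁻².
Combining: W⁻¹·Ω·K⁻¹ = (kg⁻¹·m⁻²·s³) · (kg·m²·s⁻³·A⁻²) · K⁻¹ = A⁻²·K⁻¹.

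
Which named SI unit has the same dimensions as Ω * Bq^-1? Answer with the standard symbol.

Ω = V/A (resistance = voltage per current),
    = kg·m²·s⁻³·A⁻².
Bq = 1/s = s⁻¹ (activity is decays per second).
So Bq⁻¹ = s.
Combining: Ω·Bq⁻¹ = (kg·m²·s⁻³·A⁻²) · s = kg·m²·s⁻²·A⁻².
kg·m²·s⁻²·A⁻² is the base-SI form of the henry.

H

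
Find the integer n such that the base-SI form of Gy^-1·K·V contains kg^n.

1

Gy = m²·s⁻².
So Gy⁻¹ = m⁻²·s².
V = kg·m²·s⁻³·A⁻¹.
Combining: Gy⁻¹·K·V = (m⁻²·s²) · K · (kg·m²·s⁻³·A⁻¹) = kg·s⁻¹·A⁻¹·K.
The exponent of kg is 1.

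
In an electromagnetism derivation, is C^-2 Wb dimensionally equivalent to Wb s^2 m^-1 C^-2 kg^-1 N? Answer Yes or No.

Left side:
  C = A·s = s·A (charge = current × time).
  So C⁻² = s⁻²·A⁻².
  Wb = V·s (flux: a volt is a weber per second),
      = kg·m²·s⁻²·A⁻¹.
  Combining: C⁻²·Wb = (s⁻²·A⁻²) · (kg·m²·s⁻²·A⁻¹) = kg·m²·s⁻⁴·A⁻³.
Right side:
  Wb = kg·m²·s⁻²·A⁻¹.
  C = s·A.
  So C⁻² = s⁻²·A⁻².
  N = kg·m·s⁻².
  Combining: Wb·s²·m⁻¹·C⁻²·kg⁻¹·N = (kg·m²·s⁻²·A⁻¹) · s² · m⁻¹ · (s⁻²·A⁻²) · kg⁻¹ · (kg·m·s⁻²) = kg·m²·s⁻⁴·A⁻³.
Both reduce to kg·m²·s⁻⁴·A⁻³.

Yes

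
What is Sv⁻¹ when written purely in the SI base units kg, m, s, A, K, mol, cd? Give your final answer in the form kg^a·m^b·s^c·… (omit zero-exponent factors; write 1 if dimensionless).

Sv = m²·s⁻².
So Sv⁻¹ = m⁻²·s².

m⁻²·s²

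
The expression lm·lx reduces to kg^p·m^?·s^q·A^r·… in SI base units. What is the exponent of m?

-2

lm = cd·sr = cd (luminous flux; sr is dimensionless).
lx = lm/m² (illuminance = luminous flux per area),
    = m⁻²·cd.
Combining: lm·lx = cd · (m⁻²·cd) = m⁻²·cd².
The exponent of m is -2.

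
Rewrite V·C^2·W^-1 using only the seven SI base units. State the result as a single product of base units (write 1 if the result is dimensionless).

V = W/A (potential = power per current),
    = kg·m²·s⁻³·A⁻¹.
C = A·s = s·A (charge = current × time).
So C² = s²·A².
W = J/s (power = energy per time),
    = kg·m²·s⁻³.
So W⁻¹ = kg⁻¹·m⁻²·s³.
Combining: V·C²·W⁻¹ = (kg·m²·s⁻³·A⁻¹) · (s²·A²) · (kg⁻¹·m⁻²·s³) = s²·A.

s²·A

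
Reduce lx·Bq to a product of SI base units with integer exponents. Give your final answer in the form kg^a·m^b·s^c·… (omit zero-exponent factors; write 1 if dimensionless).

m⁻²·s⁻¹·cd

lx = m⁻²·cd.
Bq = s⁻¹.
Combining: lx·Bq = (m⁻²·cd) · s⁻¹ = m⁻²·s⁻¹·cd.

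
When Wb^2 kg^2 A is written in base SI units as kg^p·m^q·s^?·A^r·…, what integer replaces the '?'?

-4

Wb = V·s (flux: a volt is a weber per second),
    = kg·m²·s⁻²·A⁻¹.
So Wb² = kg²·m⁴·s⁻⁴·A⁻².
Combining: Wb²·kg²·A = (kg²·m⁴·s⁻⁴·A⁻²) · kg² · A = kg⁴·m⁴·s⁻⁴·A⁻¹.
The exponent of s is -4.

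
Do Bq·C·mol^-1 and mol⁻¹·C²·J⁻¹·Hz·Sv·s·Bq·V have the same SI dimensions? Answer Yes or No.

Left side:
  Bq = 1/s = s⁻¹ (activity is decays per second).
  C = A·s = s·A (charge = current × time).
  Combining: Bq·C·mol⁻¹ = s⁻¹ · (s·A) · mol⁻¹ = A·mol⁻¹.
Right side:
  C = A·s = s·A (charge = current × time).
  So C² = s²·A².
  J = N·m (work = force × distance),
      = kg·m²·s⁻².
  So J⁻¹ = kg⁻¹·m⁻²·s².
  Hz = 1/s = s⁻¹ (frequency is cycles per second).
  Sv = J/kg (equivalent dose = energy per mass),
      = m²·s⁻².
  Bq = 1/s = s⁻¹ (activity is decays per second).
  V = W/A (potential = power per current),
      = kg·m²·s⁻³·A⁻¹.
  Combining: mol⁻¹·C²·J⁻¹·Hz·Sv·s·Bq·V = mol⁻¹ · (s²·A²) · (kg⁻¹·m⁻²·s²) · s⁻¹ · (m²·s⁻²) · s · s⁻¹ · (kg·m²·s⁻³·A⁻¹) = m²·s⁻²·A·mol⁻¹.
Left is A·mol⁻¹; right is m²·s⁻²·A·mol⁻¹ — different.

No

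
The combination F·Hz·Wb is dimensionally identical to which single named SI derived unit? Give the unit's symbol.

F = kg⁻¹·m⁻²·s⁴·A².
Hz = s⁻¹.
Wb = kg·m²·s⁻²·A⁻¹.
Combining: F·Hz·Wb = (kg⁻¹·m⁻²·s⁴·A²) · s⁻¹ · (kg·m²·s⁻²·A⁻¹) = s·A.
s·A is the base-SI form of the coulomb.

C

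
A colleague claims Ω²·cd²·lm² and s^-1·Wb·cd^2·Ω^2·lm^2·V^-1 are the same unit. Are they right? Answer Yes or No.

Left side:
  Ω = V/A (resistance = voltage per current),
      = kg·m²·s⁻³·A⁻².
  So Ω² = kg²·m⁴·s⁻⁶·A⁻⁴.
  lm = cd·sr = cd (luminous flux; sr is dimensionless).
  So lm² = cd².
  Combining: Ω²·cd²·lm² = (kg²·m⁴·s⁻⁶·A⁻⁴) · cd² · cd² = kg²·m⁴·s⁻⁶·A⁻⁴·cd⁴.
Right side:
  Wb = V·s (flux: a volt is a weber per second),
      = kg·m²·s⁻²·A⁻¹.
  Ω = V/A (resistance = voltage per current),
      = kg·m²·s⁻³·A⁻².
  So Ω² = kg²·m⁴·s⁻⁶·A⁻⁴.
  lm = cd·sr = cd (luminous flux; sr is dimensionless).
  So lm² = cd².
  V = W/A (potential = power per current),
      = kg·m²·s⁻³·A⁻¹.
  So V⁻¹ = kg⁻¹·m⁻²·s³·A.
  Combining: s⁻¹·Wb·cd²·Ω²·lm²·V⁻¹ = s⁻¹ · (kg·m²·s⁻²·A⁻¹) · cd² · (kg²·m⁴·s⁻⁶·A⁻⁴) · cd² · (kg⁻¹·m⁻²·s³·A) = kg²·m⁴·s⁻⁶·A⁻⁴·cd⁴.
Both reduce to kg²·m⁴·s⁻⁶·A⁻⁴·cd⁴.

Yes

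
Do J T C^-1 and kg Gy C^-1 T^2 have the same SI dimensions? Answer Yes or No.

Left side:
  J = N·m (work = force × distance),
      = kg·m²·s⁻².
  T = Wb/m² (flux density = flux per area),
      = kg·s⁻²·A⁻¹.
  C = A·s = s·A (charge = current × time).
  So C⁻¹ = s⁻¹·A⁻¹.
  Combining: J·T·C⁻¹ = (kg·m²·s⁻²) · (kg·s⁻²·A⁻¹) · (s⁻¹·A⁻¹) = kg²·m²·s⁻⁵·A⁻².
Right side:
  Gy = m²·s⁻².
  C = s·A.
  So C⁻¹ = s⁻¹·A⁻¹.
  T = kg·s⁻²·A⁻¹.
  So T² = kg²·s⁻⁴·A⁻².
  Combining: kg·Gy·C⁻¹·T² = kg · (m²·s⁻²) · (s⁻¹·A⁻¹) · (kg²·s⁻⁴·A⁻²) = kg³·m²·s⁻⁷·A⁻³.
Left is kg²·m²·s⁻⁵·A⁻²; right is kg³·m²·s⁻⁷·A⁻³ — different.

No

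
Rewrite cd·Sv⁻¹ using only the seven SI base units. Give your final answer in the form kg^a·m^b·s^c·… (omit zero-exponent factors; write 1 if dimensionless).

m⁻²·s²·cd

Sv = J/kg (equivalent dose = energy per mass),
    = m²·s⁻².
So Sv⁻¹ = m⁻²·s².
Combining: cd·Sv⁻¹ = cd · (m⁻²·s²) = m⁻²·s²·cd.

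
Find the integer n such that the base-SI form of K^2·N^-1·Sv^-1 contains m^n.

N = kg·m·s⁻².
So N⁻¹ = kg⁻¹·m⁻¹·s².
Sv = m²·s⁻².
So Sv⁻¹ = m⁻²·s².
Combining: K²·N⁻¹·Sv⁻¹ = K² · (kg⁻¹·m⁻¹·s²) · (m⁻²·s²) = kg⁻¹·m⁻³·s⁴·K².
The exponent of m is -3.

-3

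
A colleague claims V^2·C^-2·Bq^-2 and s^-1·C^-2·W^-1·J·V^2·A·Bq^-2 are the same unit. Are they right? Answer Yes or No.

No

Left side:
  V = W/A (potential = power per current),
      = kg·m²·s⁻³·A⁻¹.
  So V² = kg²·m⁴·s⁻⁶·A⁻².
  C = A·s = s·A (charge = current × time).
  So C⁻² = s⁻²·A⁻².
  Bq = 1/s = s⁻¹ (activity is decays per second).
  So Bq⁻² = s².
  Combining: V²·C⁻²·Bq⁻² = (kg²·m⁴·s⁻⁶·A⁻²) · (s⁻²·A⁻²) · s² = kg²·m⁴·s⁻⁶·A⁻⁴.
Right side:
  C = s·A.
  So C⁻² = s⁻²·A⁻².
  W = kg·m²·s⁻³.
  So W⁻¹ = kg⁻¹·m⁻²·s³.
  J = kg·m²·s⁻².
  V = kg·m²·s⁻³·A⁻¹.
  So V² = kg²·m⁴·s⁻⁶·A⁻².
  Bq = s⁻¹.
  So Bq⁻² = s².
  Combining: s⁻¹·C⁻²·W⁻¹·J·V²·A·Bq⁻² = s⁻¹ · (s⁻²·A⁻²) · (kg⁻¹·m⁻²·s³) · (kg·m²·s⁻²) · (kg²·m⁴·s⁻⁶·A⁻²) · A · s² = kg²·m⁴·s⁻⁶·A⁻³.
Left is kg²·m⁴·s⁻⁶·A⁻⁴; right is kg²·m⁴·s⁻⁶·A⁻³ — different.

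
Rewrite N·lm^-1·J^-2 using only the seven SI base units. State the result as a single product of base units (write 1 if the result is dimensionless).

kg⁻¹·m⁻³·s²·cd⁻¹

N = kg·m·s⁻².
lm = cd.
So lm⁻¹ = cd⁻¹.
J = kg·m²·s⁻².
So J⁻² = kg⁻²·m⁻⁴·s⁴.
Combining: N·lm⁻¹·J⁻² = (kg·m·s⁻²) · cd⁻¹ · (kg⁻²·m⁻⁴·s⁴) = kg⁻¹·m⁻³·s²·cd⁻¹.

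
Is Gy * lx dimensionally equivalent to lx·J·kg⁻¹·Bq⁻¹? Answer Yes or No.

Left side:
  Gy = J/kg (absorbed dose = energy per mass),
      = m²·s⁻².
  lx = lm/m² (illuminance = luminous flux per area),
      = m⁻²·cd.
  Combining: Gy·lx = (m²·s⁻²) · (m⁻²·cd) = s⁻²·cd.
Right side:
  lx = m⁻²·cd.
  J = kg·m²·s⁻².
  Bq = s⁻¹.
  So Bq⁻¹ = s.
  Combining: lx·J·kg⁻¹·Bq⁻¹ = (m⁻²·cd) · (kg·m²·s⁻²) · kg⁻¹ · s = s⁻¹·cd.
Left is s⁻²·cd; right is s⁻¹·cd — different.

No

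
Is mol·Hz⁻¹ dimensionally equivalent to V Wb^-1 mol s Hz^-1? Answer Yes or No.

Yes

Left side:
  Hz = 1/s = s⁻¹ (frequency is cycles per second).
  So Hz⁻¹ = s.
  Combining: mol·Hz⁻¹ = mol · s = s·mol.
Right side:
  V = kg·m²·s⁻³·A⁻¹.
  Wb = kg·m²·s⁻²·A⁻¹.
  So Wb⁻¹ = kg⁻¹·m⁻²·s²·A.
  Hz = s⁻¹.
  So Hz⁻¹ = s.
  Combining: V·Wb⁻¹·mol·s·Hz⁻¹ = (kg·m²·s⁻³·A⁻¹) · (kg⁻¹·m⁻²·s²·A) · mol · s · s = s·mol.
Both reduce to s·mol.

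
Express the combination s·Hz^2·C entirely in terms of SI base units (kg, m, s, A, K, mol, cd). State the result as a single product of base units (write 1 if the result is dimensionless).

A

Hz = 1/s = s⁻¹ (frequency is cycles per second).
So Hz² = s⁻².
C = A·s = s·A (charge = current × time).
Combining: s·Hz²·C = s · s⁻² · (s·A) = A.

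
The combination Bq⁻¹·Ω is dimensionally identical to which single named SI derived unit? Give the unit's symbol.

Bq = s⁻¹.
So Bq⁻¹ = s.
Ω = kg·m²·s⁻³·A⁻².
Combining: Bq⁻¹·Ω = s · (kg·m²·s⁻³·A⁻²) = kg·m²·s⁻²·A⁻².
kg·m²·s⁻²·A⁻² is the base-SI form of the henry.

H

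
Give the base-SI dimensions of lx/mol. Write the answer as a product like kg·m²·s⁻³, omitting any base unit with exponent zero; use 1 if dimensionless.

lx = m⁻²·cd.
Combining: mol⁻¹·lx = mol⁻¹ · (m⁻²·cd) = m⁻²·mol⁻¹·cd.

m⁻²·mol⁻¹·cd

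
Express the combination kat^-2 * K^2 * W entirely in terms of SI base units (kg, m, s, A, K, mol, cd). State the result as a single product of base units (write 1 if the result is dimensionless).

kat = mol/s = s⁻¹·mol (catalytic activity).
So kat⁻² = s²·mol⁻².
W = J/s (power = energy per time),
    = kg·m²·s⁻³.
Combining: kat⁻²·K²·W = (s²·mol⁻²) · K² · (kg·m²·s⁻³) = kg·m²·s⁻¹·K²·mol⁻².

kg·m²·s⁻¹·K²·mol⁻²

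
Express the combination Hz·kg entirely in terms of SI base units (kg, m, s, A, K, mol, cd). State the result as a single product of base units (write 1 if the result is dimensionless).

Hz = 1/s = s⁻¹ (frequency is cycles per second).
Combining: Hz·kg = s⁻¹ · kg = kg·s⁻¹.

kg·s⁻¹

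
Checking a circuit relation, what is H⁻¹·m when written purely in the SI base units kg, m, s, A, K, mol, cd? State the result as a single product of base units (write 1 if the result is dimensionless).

kg⁻¹·m⁻¹·s²·A²

H = Wb/A (inductance = flux per current),
    = kg·m²·s⁻²·A⁻².
So H⁻¹ = kg⁻¹·m⁻²·s²·A².
Combining: H⁻¹·m = (kg⁻¹·m⁻²·s²·A²) · m = kg⁻¹·m⁻¹·s²·A².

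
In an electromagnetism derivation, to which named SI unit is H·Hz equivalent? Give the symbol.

Ω

H = Wb/A (inductance = flux per current),
    = kg·m²·s⁻²·A⁻².
Hz = 1/s = s⁻¹ (frequency is cycles per second).
Combining: H·Hz = (kg·m²·s⁻²·A⁻²) · s⁻¹ = kg·m²·s⁻³·A⁻².
kg·m²·s⁻³·A⁻² is the base-SI form of the ohm.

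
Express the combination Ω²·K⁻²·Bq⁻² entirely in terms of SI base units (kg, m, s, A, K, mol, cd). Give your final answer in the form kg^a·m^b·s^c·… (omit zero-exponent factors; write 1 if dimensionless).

Ω = V/A (resistance = voltage per current),
    = kg·m²·s⁻³·A⁻².
So Ω² = kg²·m⁴·s⁻⁶·A⁻⁴.
Bq = 1/s = s⁻¹ (activity is decays per second).
So Bq⁻² = s².
Combining: Ω²·K⁻²·Bq⁻² = (kg²·m⁴·s⁻⁶·A⁻⁴) · K⁻² · s² = kg²·m⁴·s⁻⁴·A⁻⁴·K⁻².

kg²·m⁴·s⁻⁴·A⁻⁴·K⁻²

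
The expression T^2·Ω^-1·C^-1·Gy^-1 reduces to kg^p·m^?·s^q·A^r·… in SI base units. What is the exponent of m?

T = kg·s⁻²·A⁻¹.
So T² = kg²·s⁻⁴·A⁻².
Ω = kg·m²·s⁻³·A⁻².
So Ω⁻¹ = kg⁻¹·m⁻²·s³·A².
C = s·A.
So C⁻¹ = s⁻¹·A⁻¹.
Gy = m²·s⁻².
So Gy⁻¹ = m⁻²·s².
Combining: T²·Ω⁻¹·C⁻¹·Gy⁻¹ = (kg²·s⁻⁴·A⁻²) · (kg⁻¹·m⁻²·s³·A²) · (s⁻¹·A⁻¹) · (m⁻²·s²) = kg·m⁻⁴·A⁻¹.
The exponent of m is -4.

-4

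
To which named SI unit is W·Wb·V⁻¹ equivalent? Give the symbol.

W = kg·m²·s⁻³.
Wb = kg·m²·s⁻²·A⁻¹.
V = kg·m²·s⁻³·A⁻¹.
So V⁻¹ = kg⁻¹·m⁻²·s³·A.
Combining: W·Wb·V⁻¹ = (kg·m²·s⁻³) · (kg·m²·s⁻²·A⁻¹) · (kg⁻¹·m⁻²·s³·A) = kg·m²·s⁻².
kg·m²·s⁻² is the base-SI form of the joule.

J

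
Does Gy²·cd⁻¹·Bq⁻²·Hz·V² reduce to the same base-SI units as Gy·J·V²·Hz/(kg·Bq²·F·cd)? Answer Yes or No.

No

Left side:
  Gy = J/kg (absorbed dose = energy per mass),
      = m²·s⁻².
  So Gy² = m⁴·s⁻⁴.
  Bq = 1/s = s⁻¹ (activity is decays per second).
  So Bq⁻² = s².
  Hz = 1/s = s⁻¹ (frequency is cycles per second).
  V = W/A (potential = power per current),
      = kg·m²·s⁻³·A⁻¹.
  So V² = kg²·m⁴·s⁻⁶·A⁻².
  Combining: Gy²·cd⁻¹·Bq⁻²·Hz·V² = (m⁴·s⁻⁴) · cd⁻¹ · s² · s⁻¹ · (kg²·m⁴·s⁻⁶·A⁻²) = kg²·m⁸·s⁻⁹·A⁻²·cd⁻¹.
Right side:
  Gy = J/kg (absorbed dose = energy per mass),
      = m²·s⁻².
  J = N·m (work = force × distance),
      = kg·m²·s⁻².
  Bq = 1/s = s⁻¹ (activity is decays per second).
  So Bq⁻² = s².
  V = W/A (potential = power per current),
      = kg·m²·s⁻³·A⁻¹.
  So V² = kg²·m⁴·s⁻⁶·A⁻².
  F = C/V (capacitance = charge per voltage),
      = A·s/(kg·m²·s⁻³·A⁻¹) (substituting C and V),
      = kg⁻¹·m⁻²·s⁴·A².
  So F⁻¹ = kg·m²·s⁻⁴·A⁻².
  Hz = 1/s = s⁻¹ (frequency is cycles per second).
  Combining: Gy·J·kg⁻¹·Bq⁻²·V²·F⁻¹·cd⁻¹·Hz = (m²·s⁻²) · (kg·m²·s⁻²) · kg⁻¹ · s² · (kg²·m⁴·s⁻⁶·A⁻²) · (kg·m²·s⁻⁴·A⁻²) · cd⁻¹ · s⁻¹ = kg³·m¹⁰·s⁻¹³·A⁻⁴·cd⁻¹.
Left is kg²·m⁸·s⁻⁹·A⁻²·cd⁻¹; right is kg³·m¹⁰·s⁻¹³·A⁻⁴·cd⁻¹ — different.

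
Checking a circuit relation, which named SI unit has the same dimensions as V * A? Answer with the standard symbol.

V = kg·m²·s⁻³·A⁻¹.
Combining: V·A = (kg·m²·s⁻³·A⁻¹) · A = kg·m²·s⁻³.
kg·m²·s⁻³ is the base-SI form of the watt.

W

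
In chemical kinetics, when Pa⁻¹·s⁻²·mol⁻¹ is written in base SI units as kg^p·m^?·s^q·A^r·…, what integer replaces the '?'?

Pa = N/m² (pressure = force per area),
    = kg·m⁻¹·s⁻².
So Pa⁻¹ = kg⁻¹·m·s².
Combining: Pa⁻¹·s⁻²·mol⁻¹ = (kg⁻¹·m·s²) · s⁻² · mol⁻¹ = kg⁻¹·m·mol⁻¹.
The exponent of m is 1.

1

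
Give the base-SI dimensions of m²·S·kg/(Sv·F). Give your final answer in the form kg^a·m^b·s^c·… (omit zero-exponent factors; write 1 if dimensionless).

Sv = m²·s⁻².
So Sv⁻¹ = m⁻²·s².
S = kg⁻¹·m⁻²·s³·A².
F = kg⁻¹·m⁻²·s⁴·A².
So F⁻¹ = kg·m²·s⁻⁴·A⁻².
Combining: Sv⁻¹·m²·S·F⁻¹·kg = (m⁻²·s²) · m² · (kg⁻¹·m⁻²·s³·A²) · (kg·m²·s⁻⁴·A⁻²) · kg = kg·s.

kg·s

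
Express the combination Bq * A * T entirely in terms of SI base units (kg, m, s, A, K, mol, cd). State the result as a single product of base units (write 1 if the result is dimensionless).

Bq = 1/s = s⁻¹ (activity is decays per second).
T = Wb/m² (flux density = flux per area),
    = kg·s⁻²·A⁻¹.
Combining: Bq·A·T = s⁻¹ · A · (kg·s⁻²·A⁻¹) = kg·s⁻³.

kg·s⁻³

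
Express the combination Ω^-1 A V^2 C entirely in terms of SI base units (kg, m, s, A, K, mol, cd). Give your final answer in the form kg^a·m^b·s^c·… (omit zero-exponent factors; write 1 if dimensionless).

Ω = V/A (resistance = voltage per current),
    = kg·m²·s⁻³·A⁻².
So Ω⁻¹ = kg⁻¹·m⁻²·s³·A².
V = W/A (potential = power per current),
    = kg·m²·s⁻³·A⁻¹.
So V² = kg²·m⁴·s⁻⁶·A⁻².
C = A·s = s·A (charge = current × time).
Combining: Ω⁻¹·A·V²·C = (kg⁻¹·m⁻²·s³·A²) · A · (kg²·m⁴·s⁻⁶·A⁻²) · (s·A) = kg·m²·s⁻²·A².

kg·m²·s⁻²·A²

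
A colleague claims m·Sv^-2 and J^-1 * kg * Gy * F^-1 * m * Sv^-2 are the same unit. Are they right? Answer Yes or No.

No

Left side:
  Sv = m²·s⁻².
  So Sv⁻² = m⁻⁴·s⁴.
  Combining: m·Sv⁻² = m · (m⁻⁴·s⁴) = m⁻³·s⁴.
Right side:
  J = kg·m²·s⁻².
  So J⁻¹ = kg⁻¹·m⁻²·s².
  Gy = m²·s⁻².
  F = kg⁻¹·m⁻²·s⁴·A².
  So F⁻¹ = kg·m²·s⁻⁴·A⁻².
  Sv = m²·s⁻².
  So Sv⁻² = m⁻⁴·s⁴.
  Combining: J⁻¹·kg·Gy·F⁻¹·m·Sv⁻² = (kg⁻¹·m⁻²·s²) · kg · (m²·s⁻²) · (kg·m²·s⁻⁴·A⁻²) · m · (m⁻⁴·s⁴) = kg·m⁻¹·A⁻².
Left is m⁻³·s⁴; right is kg·m⁻¹·A⁻² — different.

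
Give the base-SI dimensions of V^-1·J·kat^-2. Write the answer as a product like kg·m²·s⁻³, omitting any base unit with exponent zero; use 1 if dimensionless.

s³·A·mol⁻²

V = kg·m²·s⁻³·A⁻¹.
So V⁻¹ = kg⁻¹·m⁻²·s³·A.
J = kg·m²·s⁻².
kat = s⁻¹·mol.
So kat⁻² = s²·mol⁻².
Combining: V⁻¹·J·kat⁻² = (kg⁻¹·m⁻²·s³·A) · (kg·m²·s⁻²) · (s²·mol⁻²) = s³·A·mol⁻².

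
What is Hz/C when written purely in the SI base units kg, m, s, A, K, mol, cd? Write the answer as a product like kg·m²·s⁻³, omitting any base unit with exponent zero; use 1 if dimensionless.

C = s·A.
So C⁻¹ = s⁻¹·A⁻¹.
Hz = s⁻¹.
Combining: C⁻¹·Hz = (s⁻¹·A⁻¹) · s⁻¹ = s⁻²·A⁻¹.

s⁻²·A⁻¹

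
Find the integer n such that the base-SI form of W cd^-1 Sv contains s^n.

W = J/s (power = energy per time),
    = kg·m²·s⁻³.
Sv = J/kg (equivalent dose = energy per mass),
    = m²·s⁻².
Combining: W·cd⁻¹·Sv = (kg·m²·s⁻³) · cd⁻¹ · (m²·s⁻²) = kg·m⁴·s⁻⁵·cd⁻¹.
The exponent of s is -5.

-5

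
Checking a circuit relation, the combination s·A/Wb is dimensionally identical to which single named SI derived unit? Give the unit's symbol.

S

Wb = kg·m²·s⁻²·A⁻¹.
So Wb⁻¹ = kg⁻¹·m⁻²·s²·A.
Combining: s·Wb⁻¹·A = s · (kg⁻¹·m⁻²·s²·A) · A = kg⁻¹·m⁻²·s³·A².
kg⁻¹·m⁻²·s³·A² is the base-SI form of the siemens.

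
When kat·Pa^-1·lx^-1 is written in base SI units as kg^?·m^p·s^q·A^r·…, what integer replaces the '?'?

-1

kat = s⁻¹·mol.
Pa = kg·m⁻¹·s⁻².
So Pa⁻¹ = kg⁻¹·m·s².
lx = m⁻²·cd.
So lx⁻¹ = m²·cd⁻¹.
Combining: kat·Pa⁻¹·lx⁻¹ = (s⁻¹·mol) · (kg⁻¹·m·s²) · (m²·cd⁻¹) = kg⁻¹·m³·s·mol·cd⁻¹.
The exponent of kg is -1.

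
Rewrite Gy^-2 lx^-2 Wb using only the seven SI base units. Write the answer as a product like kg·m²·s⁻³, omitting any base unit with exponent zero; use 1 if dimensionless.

Gy = m²·s⁻².
So Gy⁻² = m⁻⁴·s⁴.
lx = m⁻²·cd.
So lx⁻² = m⁴·cd⁻².
Wb = kg·m²·s⁻²·A⁻¹.
Combining: Gy⁻²·lx⁻²·Wb = (m⁻⁴·s⁴) · (m⁴·cd⁻²) · (kg·m²·s⁻²·A⁻¹) = kg·m²·s²·A⁻¹·cd⁻².

kg·m²·s²·A⁻¹·cd⁻²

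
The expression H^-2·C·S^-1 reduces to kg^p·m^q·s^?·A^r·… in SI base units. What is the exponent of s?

H = kg·m²·s⁻²·A⁻².
So H⁻² = kg⁻²·m⁻⁴·s⁴·A⁴.
C = s·A.
S = kg⁻¹·m⁻²·s³·A².
So S⁻¹ = kg·m²·s⁻³·A⁻².
Combining: H⁻²·C·S⁻¹ = (kg⁻²·m⁻⁴·s⁴·A⁴) · (s·A) · (kg·m²·s⁻³·A⁻²) = kg⁻¹·m⁻²·s²·A³.
The exponent of s is 2.

2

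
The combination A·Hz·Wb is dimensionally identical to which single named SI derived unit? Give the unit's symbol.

Hz = s⁻¹.
Wb = kg·m²·s⁻²·A⁻¹.
Combining: A·Hz·Wb = A · s⁻¹ · (kg·m²·s⁻²·A⁻¹) = kg·m²·s⁻³.
kg·m²·s⁻³ is the base-SI form of the watt.

W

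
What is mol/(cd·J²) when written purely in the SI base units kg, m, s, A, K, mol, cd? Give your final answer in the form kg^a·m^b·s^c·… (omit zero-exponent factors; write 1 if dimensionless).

kg⁻²·m⁻⁴·s⁴·mol·cd⁻¹

J = N·m (work = force × distance),
    = kg·m²·s⁻².
So J⁻² = kg⁻²·m⁻⁴·s⁴.
Combining: cd⁻¹·mol·J⁻² = cd⁻¹ · mol · (kg⁻²·m⁻⁴·s⁴) = kg⁻²·m⁻⁴·s⁴·mol·cd⁻¹.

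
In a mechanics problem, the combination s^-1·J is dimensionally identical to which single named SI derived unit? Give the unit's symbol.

J = kg·m²·s⁻².
Combining: s⁻¹·J = s⁻¹ · (kg·m²·s⁻²) = kg·m²·s⁻³.
kg·m²·s⁻³ is the base-SI form of the watt.

W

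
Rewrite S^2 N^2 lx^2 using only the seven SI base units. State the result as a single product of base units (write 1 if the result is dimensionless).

m⁻⁶·s²·A⁴·cd²

S = 1/Ω (conductance is reciprocal resistance),
    = kg⁻¹·m⁻²·s³·A².
So S² = kg⁻²·m⁻⁴·s⁶·A⁴.
N = kg·m/s² = kg·m·s⁻² (force = mass × acceleration).
So N² = kg²·m²·s⁻⁴.
lx = lm/m² (illuminance = luminous flux per area),
    = m⁻²·cd.
So lx² = m⁻⁴·cd².
Combining: S²·N²·lx² = (kg⁻²·m⁻⁴·s⁶·A⁴) · (kg²·m²·s⁻⁴) · (m⁻⁴·cd²) = m⁻⁶·s²·A⁴·cd².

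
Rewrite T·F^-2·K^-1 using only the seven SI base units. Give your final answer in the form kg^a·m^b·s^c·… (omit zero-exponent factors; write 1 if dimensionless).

kg³·m⁴·s⁻¹⁰·A⁻⁵·K⁻¹

T = Wb/m² (flux density = flux per area),
    = kg·s⁻²·A⁻¹.
F = C/V (capacitance = charge per voltage),
    = A·s/(kg·m²·s⁻³·A⁻¹) (substituting C and V),
    = kg⁻¹·m⁻²·s⁴·A².
So F⁻² = kg²·m⁴·s⁻⁸·A⁻⁴.
Combining: T·F⁻²·K⁻¹ = (kg·s⁻²·A⁻¹) · (kg²·m⁴·s⁻⁸·A⁻⁴) · K⁻¹ = kg³·m⁴·s⁻¹⁰·A⁻⁵·K⁻¹.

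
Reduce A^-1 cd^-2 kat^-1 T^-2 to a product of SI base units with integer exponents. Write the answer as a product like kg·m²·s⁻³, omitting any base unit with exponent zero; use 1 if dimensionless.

kat = s⁻¹·mol.
So kat⁻¹ = s·mol⁻¹.
T = kg·s⁻²·A⁻¹.
So T⁻² = kg⁻²·s⁴·A².
Combining: A⁻¹·cd⁻²·kat⁻¹·T⁻² = A⁻¹ · cd⁻² · (s·mol⁻¹) · (kg⁻²·s⁴·A²) = kg⁻²·s⁵·A·mol⁻¹·cd⁻².

kg⁻²·s⁵·A·mol⁻¹·cd⁻²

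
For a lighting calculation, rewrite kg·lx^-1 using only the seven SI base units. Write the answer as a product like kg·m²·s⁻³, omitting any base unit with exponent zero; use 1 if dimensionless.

lx = lm/m² (illuminance = luminous flux per area),
    = m⁻²·cd.
So lx⁻¹ = m²·cd⁻¹.
Combining: kg·lx⁻¹ = kg · (m²·cd⁻¹) = kg·m²·cd⁻¹.

kg·m²·cd⁻¹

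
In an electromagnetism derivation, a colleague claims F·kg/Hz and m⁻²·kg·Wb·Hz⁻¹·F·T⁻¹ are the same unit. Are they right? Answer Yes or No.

Yes

Left side:
  Hz = s⁻¹.
  So Hz⁻¹ = s.
  F = kg⁻¹·m⁻²·s⁴·A².
  Combining: Hz⁻¹·F·kg = s · (kg⁻¹·m⁻²·s⁴·A²) · kg = m⁻²·s⁵·A².
Right side:
  Wb = kg·m²·s⁻²·A⁻¹.
  Hz = s⁻¹.
  So Hz⁻¹ = s.
  F = kg⁻¹·m⁻²·s⁴·A².
  T = kg·s⁻²·A⁻¹.
  So T⁻¹ = kg⁻¹·s²·A.
  Combining: m⁻²·kg·Wb·Hz⁻¹·F·T⁻¹ = m⁻² · kg · (kg·m²·s⁻²·A⁻¹) · s · (kg⁻¹·m⁻²·s⁴·A²) · (kg⁻¹·s²·A) = m⁻²·s⁵·A².
Both reduce to m⁻²·s⁵·A².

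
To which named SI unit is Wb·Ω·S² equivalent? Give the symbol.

Wb = V·s (flux: a volt is a weber per second),
    = kg·m²·s⁻²·A⁻¹.
Ω = V/A (resistance = voltage per current),
    = kg·m²·s⁻³·A⁻².
S = 1/Ω (conductance is reciprocal resistance),
    = kg⁻¹·m⁻²·s³·A².
So S² = kg⁻²·m⁻⁴·s⁶·A⁴.
Combining: Wb·Ω·S² = (kg·m²·s⁻²·A⁻¹) · (kg·m²·s⁻³·A⁻²) · (kg⁻²·m⁻⁴·s⁶·A⁴) = s·A.
s·A is the base-SI form of the coulomb.

C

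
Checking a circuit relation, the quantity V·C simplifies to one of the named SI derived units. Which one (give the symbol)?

J

V = kg·m²·s⁻³·A⁻¹.
C = s·A.
Combining: V·C = (kg·m²·s⁻³·A⁻¹) · (s·A) = kg·m²·s⁻².
kg·m²·s⁻² is the base-SI form of the joule.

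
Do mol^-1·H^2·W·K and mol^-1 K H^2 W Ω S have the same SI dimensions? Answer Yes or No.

Left side:
  H = kg·m²·s⁻²·A⁻².
  So H² = kg²·m⁴·s⁻⁴·A⁻⁴.
  W = kg·m²·s⁻³.
  Combining: mol⁻¹·H²·W·K = mol⁻¹ · (kg²·m⁴·s⁻⁴·A⁻⁴) · (kg·m²·s⁻³) · K = kg³·m⁶·s⁻⁷·A⁻⁴·K·mol⁻¹.
Right side:
  H = kg·m²·s⁻²·A⁻².
  So H² = kg²·m⁴·s⁻⁴·A⁻⁴.
  W = kg·m²·s⁻³.
  Ω = kg·m²·s⁻³·A⁻².
  S = kg⁻¹·m⁻²·s³·A².
  Combining: mol⁻¹·K·H²·W·Ω·S = mol⁻¹ · K · (kg²·m⁴·s⁻⁴·A⁻⁴) · (kg·m²·s⁻³) · (kg·m²·s⁻³·A⁻²) · (kg⁻¹·m⁻²·s³·A²) = kg³·m⁶·s⁻⁷·A⁻⁴·K·mol⁻¹.
Both reduce to kg³·m⁶·s⁻⁷·A⁻⁴·K·mol⁻¹.

Yes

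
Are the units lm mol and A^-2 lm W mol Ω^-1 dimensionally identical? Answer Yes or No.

Yes

Left side:
  lm = cd·sr = cd (luminous flux; sr is dimensionless).
  Combining: lm·mol = cd · mol = mol·cd.
Right side:
  lm = cd·sr = cd (luminous flux; sr is dimensionless).
  W = J/s (power = energy per time),
      = kg·m²·s⁻³.
  Ω = V/A (resistance = voltage per current),
      = kg·m²·s⁻³·A⁻².
  So Ω⁻¹ = kg⁻¹·m⁻²·s³·A².
  Combining: A⁻²·lm·W·mol·Ω⁻¹ = A⁻² · cd · (kg·m²·s⁻³) · mol · (kg⁻¹·m⁻²·s³·A²) = mol·cd.
Both reduce to mol·cd.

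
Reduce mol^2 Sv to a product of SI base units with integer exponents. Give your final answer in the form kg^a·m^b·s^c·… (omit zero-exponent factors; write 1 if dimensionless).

m²·s⁻²·mol²

Sv = m²·s⁻².
Combining: mol²·Sv = mol² · (m²·s⁻²) = m²·s⁻²·mol².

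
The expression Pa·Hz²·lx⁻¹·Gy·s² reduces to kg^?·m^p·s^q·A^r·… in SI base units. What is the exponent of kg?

1

Pa = kg·m⁻¹·s⁻².
Hz = s⁻¹.
So Hz² = s⁻².
lx = m⁻²·cd.
So lx⁻¹ = m²·cd⁻¹.
Gy = m²·s⁻².
Combining: Pa·Hz²·lx⁻¹·Gy·s² = (kg·m⁻¹·s⁻²) · s⁻² · (m²·cd⁻¹) · (m²·s⁻²) · s² = kg·m³·s⁻⁴·cd⁻¹.
The exponent of kg is 1.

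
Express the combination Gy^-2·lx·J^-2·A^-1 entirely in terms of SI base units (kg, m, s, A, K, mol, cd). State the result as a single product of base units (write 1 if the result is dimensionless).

Gy = J/kg (absorbed dose = energy per mass),
    = m²·s⁻².
So Gy⁻² = m⁻⁴·s⁴.
lx = lm/m² (illuminance = luminous flux per area),
    = m⁻²·cd.
J = N·m (work = force × distance),
    = kg·m²·s⁻².
So J⁻² = kg⁻²·m⁻⁴·s⁴.
Combining: Gy⁻²·lx·J⁻²·A⁻¹ = (m⁻⁴·s⁴) · (m⁻²·cd) · (kg⁻²·m⁻⁴·s⁴) · A⁻¹ = kg⁻²·m⁻¹⁰·s⁸·A⁻¹·cd.

kg⁻²·m⁻¹⁰·s⁸·A⁻¹·cd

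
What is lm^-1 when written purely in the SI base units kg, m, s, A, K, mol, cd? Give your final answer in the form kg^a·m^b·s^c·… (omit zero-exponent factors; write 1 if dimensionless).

lm = cd·sr = cd (luminous flux; sr is dimensionless).
So lm⁻¹ = cd⁻¹.

cd⁻¹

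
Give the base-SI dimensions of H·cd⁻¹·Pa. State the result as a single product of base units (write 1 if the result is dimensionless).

H = kg·m²·s⁻²·A⁻².
Pa = kg·m⁻¹·s⁻².
Combining: H·cd⁻¹·Pa = (kg·m²·s⁻²·A⁻²) · cd⁻¹ · (kg·m⁻¹·s⁻²) = kg²·m·s⁻⁴·A⁻²·cd⁻¹.

kg²·m·s⁻⁴·A⁻²·cd⁻¹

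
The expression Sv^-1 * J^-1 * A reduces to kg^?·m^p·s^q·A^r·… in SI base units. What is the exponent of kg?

Sv = m²·s⁻².
So Sv⁻¹ = m⁻²·s².
J = kg·m²·s⁻².
So J⁻¹ = kg⁻¹·m⁻²·s².
Combining: Sv⁻¹·J⁻¹·A = (m⁻²·s²) · (kg⁻¹·m⁻²·s²) · A = kg⁻¹·m⁻⁴·s⁴·A.
The exponent of kg is -1.

-1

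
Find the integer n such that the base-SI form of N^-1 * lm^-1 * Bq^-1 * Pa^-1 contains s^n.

N = kg·m·s⁻².
So N⁻¹ = kg⁻¹·m⁻¹·s².
lm = cd.
So lm⁻¹ = cd⁻¹.
Bq = s⁻¹.
So Bq⁻¹ = s.
Pa = kg·m⁻¹·s⁻².
So Pa⁻¹ = kg⁻¹·m·s².
Combining: N⁻¹·lm⁻¹·Bq⁻¹·Pa⁻¹ = (kg⁻¹·m⁻¹·s²) · cd⁻¹ · s · (kg⁻¹·m·s²) = kg⁻²·s⁵·cd⁻¹.
The exponent of s is 5.

5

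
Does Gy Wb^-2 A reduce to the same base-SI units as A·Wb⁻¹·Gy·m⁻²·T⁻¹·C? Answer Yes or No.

Left side:
  Gy = J/kg (absorbed dose = energy per mass),
      = m²·s⁻².
  Wb = V·s (flux: a volt is a weber per second),
      = kg·m²·s⁻²·A⁻¹.
  So Wb⁻² = kg⁻²·m⁻⁴·s⁴·A².
  Combining: Gy·Wb⁻²·A = (m²·s⁻²) · (kg⁻²·m⁻⁴·s⁴·A²) · A = kg⁻²·m⁻²·s²·A³.
Right side:
  Wb = V·s (flux: a volt is a weber per second),
      = kg·m²·s⁻²·A⁻¹.
  So Wb⁻¹ = kg⁻¹·m⁻²·s²·A.
  Gy = J/kg (absorbed dose = energy per mass),
      = m²·s⁻².
  T = Wb/m² (flux density = flux per area),
      = kg·s⁻²·A⁻¹.
  So T⁻¹ = kg⁻¹·s²·A.
  C = A·s = s·A (charge = current × time).
  Combining: A·Wb⁻¹·Gy·m⁻²·T⁻¹·C = A · (kg⁻¹·m⁻²·s²·A) · (m²·s⁻²) · m⁻² · (kg⁻¹·s²·A) · (s·A) = kg⁻²·m⁻²·s³·A⁴.
Left is kg⁻²·m⁻²·s²·A³; right is kg⁻²·m⁻²·s³·A⁴ — different.

No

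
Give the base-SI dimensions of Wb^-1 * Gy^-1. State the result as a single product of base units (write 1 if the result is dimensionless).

kg⁻¹·m⁻⁴·s⁴·A

Wb = V·s (flux: a volt is a weber per second),
    = kg·m²·s⁻²·A⁻¹.
So Wb⁻¹ = kg⁻¹·m⁻²·s²·A.
Gy = J/kg (absorbed dose = energy per mass),
    = m²·s⁻².
So Gy⁻¹ = m⁻²·s².
Combining: Wb⁻¹·Gy⁻¹ = (kg⁻¹·m⁻²·s²·A) · (m⁻²·s²) = kg⁻¹·m⁻⁴·s⁴·A.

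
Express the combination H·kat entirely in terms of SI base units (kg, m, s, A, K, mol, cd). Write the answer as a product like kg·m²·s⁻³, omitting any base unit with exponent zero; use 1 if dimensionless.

kg·m²·s⁻³·A⁻²·mol

H = Wb/A (inductance = flux per current),
    = kg·m²·s⁻²·A⁻².
kat = mol/s = s⁻¹·mol (catalytic activity).
Combining: H·kat = (kg·m²·s⁻²·A⁻²) · (s⁻¹·mol) = kg·m²·s⁻³·A⁻²·mol.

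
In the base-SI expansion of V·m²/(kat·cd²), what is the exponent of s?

kat = s⁻¹·mol.
So kat⁻¹ = s·mol⁻¹.
V = kg·m²·s⁻³·A⁻¹.
Combining: kat⁻¹·V·m²·cd⁻² = (s·mol⁻¹) · (kg·m²·s⁻³·A⁻¹) · m² · cd⁻² = kg·m⁴·s⁻²·A⁻¹·mol⁻¹·cd⁻².
The exponent of s is -2.

-2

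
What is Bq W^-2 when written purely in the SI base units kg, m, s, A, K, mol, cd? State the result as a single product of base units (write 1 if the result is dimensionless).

kg⁻²·m⁻⁴·s⁵

Bq = 1/s = s⁻¹ (activity is decays per second).
W = J/s (power = energy per time),
    = kg·m²·s⁻³.
So W⁻² = kg⁻²·m⁻⁴·s⁶.
Combining: Bq·W⁻² = s⁻¹ · (kg⁻²·m⁻⁴·s⁶) = kg⁻²·m⁻⁴·s⁵.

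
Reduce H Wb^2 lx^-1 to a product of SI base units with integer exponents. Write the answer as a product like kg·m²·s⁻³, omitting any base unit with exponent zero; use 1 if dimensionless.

kg³·m⁸·s⁻⁶·A⁻⁴·cd⁻¹

H = Wb/A (inductance = flux per current),
    = kg·m²·s⁻²·A⁻².
Wb = V·s (flux: a volt is a weber per second),
    = kg·m²·s⁻²·A⁻¹.
So Wb² = kg²·m⁴·s⁻⁴·A⁻².
lx = lm/m² (illuminance = luminous flux per area),
    = m⁻²·cd.
So lx⁻¹ = m²·cd⁻¹.
Combining: H·Wb²·lx⁻¹ = (kg·m²·s⁻²·A⁻²) · (kg²·m⁴·s⁻⁴·A⁻²) · (m²·cd⁻¹) = kg³·m⁸·s⁻⁶·A⁻⁴·cd⁻¹.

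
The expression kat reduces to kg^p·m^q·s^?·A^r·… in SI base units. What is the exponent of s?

-1

kat = mol/s = s⁻¹·mol (catalytic activity).
The exponent of s is -1.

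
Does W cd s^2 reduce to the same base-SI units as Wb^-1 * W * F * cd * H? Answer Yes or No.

Left side:
  W = kg·m²·s⁻³.
  Combining: W·cd·s² = (kg·m²·s⁻³) · cd · s² = kg·m²·s⁻¹·cd.
Right side:
  Wb = V·s (flux: a volt is a weber per second),
      = kg·m²·s⁻²·A⁻¹.
  So Wb⁻¹ = kg⁻¹·m⁻²·s²·A.
  W = J/s (power = energy per time),
      = kg·m²·s⁻³.
  F = C/V (capacitance = charge per voltage),
      = A·s/(kg·m²·s⁻³·A⁻¹) (substituting C and V),
      = kg⁻¹·m⁻²·s⁴·A².
  H = Wb/A (inductance = flux per current),
      = kg·m²·s⁻²·A⁻².
  Combining: Wb⁻¹·W·F·cd·H = (kg⁻¹·m⁻²·s²·A) · (kg·m²·s⁻³) · (kg⁻¹·m⁻²·s⁴·A²) · cd · (kg·m²·s⁻²·A⁻²) = s·A·cd.
Left is kg·m²·s⁻¹·cd; right is s·A·cd — different.

No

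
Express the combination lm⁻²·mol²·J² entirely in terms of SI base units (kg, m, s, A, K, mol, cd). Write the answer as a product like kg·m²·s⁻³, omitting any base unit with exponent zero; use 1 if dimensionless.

kg²·m⁴·s⁻⁴·mol²·cd⁻²

lm = cd·sr = cd (luminous flux; sr is dimensionless).
So lm⁻² = cd⁻².
J = N·m (work = force × distance),
    = kg·m²·s⁻².
So J² = kg²·m⁴·s⁻⁴.
Combining: lm⁻²·mol²·J² = cd⁻² · mol² · (kg²·m⁴·s⁻⁴) = kg²·m⁴·s⁻⁴·mol²·cd⁻².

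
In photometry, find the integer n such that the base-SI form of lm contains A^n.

lm = cd·sr = cd (luminous flux; sr is dimensionless).
The exponent of A is 0.

0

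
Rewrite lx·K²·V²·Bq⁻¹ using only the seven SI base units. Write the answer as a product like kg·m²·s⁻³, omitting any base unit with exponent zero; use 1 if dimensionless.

kg²·m²·s⁻⁵·A⁻²·K²·cd

lx = lm/m² (illuminance = luminous flux per area),
    = m⁻²·cd.
V = W/A (potential = power per current),
    = kg·m²·s⁻³·A⁻¹.
So V² = kg²·m⁴·s⁻⁶·A⁻².
Bq = 1/s = s⁻¹ (activity is decays per second).
So Bq⁻¹ = s.
Combining: lx·K²·V²·Bq⁻¹ = (m⁻²·cd) · K² · (kg²·m⁴·s⁻⁶·A⁻²) · s = kg²·m²·s⁻⁵·A⁻²·K²·cd.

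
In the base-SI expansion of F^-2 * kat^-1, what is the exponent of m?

F = kg⁻¹·m⁻²·s⁴·A².
So F⁻² = kg²·m⁴·s⁻⁸·A⁻⁴.
kat = s⁻¹·mol.
So kat⁻¹ = s·mol⁻¹.
Combining: F⁻²·kat⁻¹ = (kg²·m⁴·s⁻⁸·A⁻⁴) · (s·mol⁻¹) = kg²·m⁴·s⁻⁷·A⁻⁴·mol⁻¹.
The exponent of m is 4.

4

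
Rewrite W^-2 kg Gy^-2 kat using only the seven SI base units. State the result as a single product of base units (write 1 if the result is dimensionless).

kg⁻¹·m⁻⁸·s⁹·mol

W = kg·m²·s⁻³.
So W⁻² = kg⁻²·m⁻⁴·s⁶.
Gy = m²·s⁻².
So Gy⁻² = m⁻⁴·s⁴.
kat = s⁻¹·mol.
Combining: W⁻²·kg·Gy⁻²·kat = (kg⁻²·m⁻⁴·s⁶) · kg · (m⁻⁴·s⁴) · (s⁻¹·mol) = kg⁻¹·m⁻⁸·s⁹·mol.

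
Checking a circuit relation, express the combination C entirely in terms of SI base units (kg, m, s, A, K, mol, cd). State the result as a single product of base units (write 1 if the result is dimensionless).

C = A·s = s·A (charge = current × time).

s·A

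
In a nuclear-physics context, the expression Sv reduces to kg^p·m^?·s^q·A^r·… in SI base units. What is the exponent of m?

2

Sv = J/kg (equivalent dose = energy per mass),
    = m²·s⁻².
The exponent of m is 2.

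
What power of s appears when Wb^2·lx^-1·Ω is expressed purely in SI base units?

-7

Wb = kg·m²·s⁻²·A⁻¹.
So Wb² = kg²·m⁴·s⁻⁴·A⁻².
lx = m⁻²·cd.
So lx⁻¹ = m²·cd⁻¹.
Ω = kg·m²·s⁻³·A⁻².
Combining: Wb²·lx⁻¹·Ω = (kg²·m⁴·s⁻⁴·A⁻²) · (m²·cd⁻¹) · (kg·m²·s⁻³·A⁻²) = kg³·m⁸·s⁻⁷·A⁻⁴·cd⁻¹.
The exponent of s is -7.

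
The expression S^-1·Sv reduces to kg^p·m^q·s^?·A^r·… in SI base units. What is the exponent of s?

-5

S = 1/Ω (conductance is reciprocal resistance),
    = kg⁻¹·m⁻²·s³·A².
So S⁻¹ = kg·m²·s⁻³·A⁻².
Sv = J/kg (equivalent dose = energy per mass),
    = m²·s⁻².
Combining: S⁻¹·Sv = (kg·m²·s⁻³·A⁻²) · (m²·s⁻²) = kg·m⁴·s⁻⁵·A⁻².
The exponent of s is -5.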